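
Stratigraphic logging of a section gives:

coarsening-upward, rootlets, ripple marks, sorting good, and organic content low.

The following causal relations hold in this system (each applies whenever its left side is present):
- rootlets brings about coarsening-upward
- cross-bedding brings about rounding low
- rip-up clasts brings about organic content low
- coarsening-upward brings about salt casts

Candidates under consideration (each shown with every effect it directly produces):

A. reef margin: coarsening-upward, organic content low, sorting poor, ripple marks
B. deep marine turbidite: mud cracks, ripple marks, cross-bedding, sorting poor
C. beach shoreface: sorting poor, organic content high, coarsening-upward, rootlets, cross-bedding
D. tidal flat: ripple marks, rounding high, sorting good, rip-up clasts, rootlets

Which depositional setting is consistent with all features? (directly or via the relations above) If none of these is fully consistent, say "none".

For each candidate, compare predicted effects to what was observed:
(A) reef margin — coarsening-upward +; rootlets -; ripple marks +; sorting good -; organic content low +
(B) deep marine turbidite — coarsening-upward -; rootlets -; ripple marks +; sorting good -; organic content low -
(C) beach shoreface — fails on ripple marks, sorting good, organic content low (predicts sorting poor, not sorting good; predicts organic content high, not organic content low)
(D) tidal flat — accounts for every observation (coarsening-upward through rootlets → coarsening-upward)
(D) alone accounts for all the evidence.

D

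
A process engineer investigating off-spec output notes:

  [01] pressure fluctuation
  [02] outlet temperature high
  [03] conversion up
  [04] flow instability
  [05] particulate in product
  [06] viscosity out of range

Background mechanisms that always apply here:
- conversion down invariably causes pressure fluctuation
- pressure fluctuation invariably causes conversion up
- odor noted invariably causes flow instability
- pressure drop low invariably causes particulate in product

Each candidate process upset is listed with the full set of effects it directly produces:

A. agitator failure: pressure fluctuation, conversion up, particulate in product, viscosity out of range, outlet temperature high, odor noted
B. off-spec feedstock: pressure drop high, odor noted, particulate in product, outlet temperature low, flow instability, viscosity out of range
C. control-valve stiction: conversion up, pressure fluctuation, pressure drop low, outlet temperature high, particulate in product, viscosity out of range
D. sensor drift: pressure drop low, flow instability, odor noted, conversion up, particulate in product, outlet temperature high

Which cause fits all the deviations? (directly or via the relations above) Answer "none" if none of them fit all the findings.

Checking each candidate against the observations:
(A) agitator failure — accounts for every observation (flow instability through odor noted → flow instability)
(B) off-spec feedstock — fails on pressure fluctuation, outlet temperature high, conversion up (predicts outlet temperature low, not outlet temperature high)
(C) control-valve stiction — pressure fluctuation ✓; outlet temperature high ✓; conversion up ✓; flow instability ✗; particulate in product ✓; viscosity out of range ✓
(D) sensor drift — does not account for pressure fluctuation, viscosity out of range
(A) alone accounts for all the evidence.

A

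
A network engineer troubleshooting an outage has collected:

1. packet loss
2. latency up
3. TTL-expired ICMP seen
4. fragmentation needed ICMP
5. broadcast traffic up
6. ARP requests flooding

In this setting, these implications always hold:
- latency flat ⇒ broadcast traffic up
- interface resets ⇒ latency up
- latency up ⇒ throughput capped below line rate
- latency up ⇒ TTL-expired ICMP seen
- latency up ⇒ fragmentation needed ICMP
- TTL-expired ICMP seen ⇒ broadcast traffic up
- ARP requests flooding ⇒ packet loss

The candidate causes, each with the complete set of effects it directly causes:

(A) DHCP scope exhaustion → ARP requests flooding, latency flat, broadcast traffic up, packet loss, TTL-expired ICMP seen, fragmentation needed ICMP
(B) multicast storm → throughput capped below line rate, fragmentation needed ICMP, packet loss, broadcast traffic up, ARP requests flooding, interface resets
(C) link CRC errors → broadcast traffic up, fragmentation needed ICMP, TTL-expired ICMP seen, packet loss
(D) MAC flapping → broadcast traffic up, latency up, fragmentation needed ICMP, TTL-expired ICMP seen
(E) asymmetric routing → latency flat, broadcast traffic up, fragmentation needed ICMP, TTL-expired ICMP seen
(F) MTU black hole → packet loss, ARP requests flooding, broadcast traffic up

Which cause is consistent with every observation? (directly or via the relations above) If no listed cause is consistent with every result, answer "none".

B

Per-candidate check:
(A) DHCP scope exhaustion — packet loss match; latency up miss; TTL-expired ICMP seen match; fragmentation needed ICMP match; broadcast traffic up match; ARP requests flooding match
(B) multicast storm — packet loss match; latency up match (by interface resets → latency up); TTL-expired ICMP seen match (by interface resets → latency up → TTL-expired ICMP seen); fragmentation needed ICMP match; broadcast traffic up match; ARP requests flooding match
(C) link CRC errors — does not account for latency up, ARP requests flooding
(D) MAC flapping — does not account for packet loss, ARP requests flooding
(E) asymmetric routing — packet loss miss; latency up miss; TTL-expired ICMP seen match; fragmentation needed ICMP match; broadcast traffic up match; ARP requests flooding miss
(F) MTU black hole — packet loss match; latency up miss; TTL-expired ICMP seen miss; fragmentation needed ICMP miss; broadcast traffic up match; ARP requests flooding match
Only (B) is consistent with every observation.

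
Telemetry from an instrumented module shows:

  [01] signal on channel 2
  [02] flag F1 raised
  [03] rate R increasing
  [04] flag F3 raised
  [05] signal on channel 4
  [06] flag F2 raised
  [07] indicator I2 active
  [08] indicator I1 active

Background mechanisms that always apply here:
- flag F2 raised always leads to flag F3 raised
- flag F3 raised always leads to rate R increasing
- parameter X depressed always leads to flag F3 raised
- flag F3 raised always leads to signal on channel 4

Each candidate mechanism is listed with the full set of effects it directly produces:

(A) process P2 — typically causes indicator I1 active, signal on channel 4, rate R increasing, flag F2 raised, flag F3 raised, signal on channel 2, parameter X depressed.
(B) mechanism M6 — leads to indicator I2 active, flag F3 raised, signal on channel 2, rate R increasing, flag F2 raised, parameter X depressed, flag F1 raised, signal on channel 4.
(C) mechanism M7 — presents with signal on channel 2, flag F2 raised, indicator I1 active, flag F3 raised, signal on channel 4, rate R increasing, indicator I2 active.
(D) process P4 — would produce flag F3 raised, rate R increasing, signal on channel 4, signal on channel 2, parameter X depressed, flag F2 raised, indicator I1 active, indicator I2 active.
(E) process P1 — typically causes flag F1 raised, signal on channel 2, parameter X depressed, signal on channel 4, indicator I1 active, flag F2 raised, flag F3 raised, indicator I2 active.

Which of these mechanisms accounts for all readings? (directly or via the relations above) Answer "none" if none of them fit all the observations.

E

For each candidate, compare predicted effects to what was observed:
(A) process P2 — does not account for flag F1 raised, indicator I2 active
(B) mechanism M6 — does not account for indicator I1 active
(C) mechanism M7 — does not account for flag F1 raised
(D) process P4 — signal on channel 2 yes; flag F1 raised NO; rate R increasing yes; flag F3 raised yes; signal on channel 4 yes; flag F2 raised yes; indicator I2 active yes; indicator I1 active yes
(E) process P1 — signal on channel 2 yes; flag F1 raised yes; rate R increasing yes (by flag F3 raised → rate R increasing); flag F3 raised yes; signal on channel 4 yes; flag F2 raised yes; indicator I2 active yes; indicator I1 active yes
Only (E) is consistent with every observation.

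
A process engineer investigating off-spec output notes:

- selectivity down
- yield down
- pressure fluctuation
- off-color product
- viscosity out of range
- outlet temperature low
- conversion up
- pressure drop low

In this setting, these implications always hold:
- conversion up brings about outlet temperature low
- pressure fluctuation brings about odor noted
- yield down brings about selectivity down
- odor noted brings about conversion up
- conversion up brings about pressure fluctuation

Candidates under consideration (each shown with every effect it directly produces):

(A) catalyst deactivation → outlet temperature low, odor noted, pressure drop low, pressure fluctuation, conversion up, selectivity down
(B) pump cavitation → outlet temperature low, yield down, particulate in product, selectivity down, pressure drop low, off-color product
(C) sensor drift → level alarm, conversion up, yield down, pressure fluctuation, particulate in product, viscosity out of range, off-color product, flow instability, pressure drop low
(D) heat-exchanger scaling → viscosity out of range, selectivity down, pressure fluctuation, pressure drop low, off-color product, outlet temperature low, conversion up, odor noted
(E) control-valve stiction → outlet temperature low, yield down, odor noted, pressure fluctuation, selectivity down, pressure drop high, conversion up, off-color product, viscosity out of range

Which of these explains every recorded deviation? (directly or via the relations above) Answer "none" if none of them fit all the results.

C

For each candidate, compare predicted effects to what was observed:
(A) catalyst deactivation — selectivity down +; yield down -; pressure fluctuation +; off-color product -; viscosity out of range -; outlet temperature low +; conversion up +; pressure drop low +
(B) pump cavitation — does not account for pressure fluctuation, viscosity out of range, conversion up
(C) sensor drift — accounts for every observation (selectivity down via yield down → selectivity down)
(D) heat-exchanger scaling — selectivity down +; yield down -; pressure fluctuation +; off-color product +; viscosity out of range +; outlet temperature low +; conversion up +; pressure drop low +
(E) control-valve stiction — fails on pressure drop low (predicts pressure drop high, not pressure drop low)
(C) alone accounts for all the evidence.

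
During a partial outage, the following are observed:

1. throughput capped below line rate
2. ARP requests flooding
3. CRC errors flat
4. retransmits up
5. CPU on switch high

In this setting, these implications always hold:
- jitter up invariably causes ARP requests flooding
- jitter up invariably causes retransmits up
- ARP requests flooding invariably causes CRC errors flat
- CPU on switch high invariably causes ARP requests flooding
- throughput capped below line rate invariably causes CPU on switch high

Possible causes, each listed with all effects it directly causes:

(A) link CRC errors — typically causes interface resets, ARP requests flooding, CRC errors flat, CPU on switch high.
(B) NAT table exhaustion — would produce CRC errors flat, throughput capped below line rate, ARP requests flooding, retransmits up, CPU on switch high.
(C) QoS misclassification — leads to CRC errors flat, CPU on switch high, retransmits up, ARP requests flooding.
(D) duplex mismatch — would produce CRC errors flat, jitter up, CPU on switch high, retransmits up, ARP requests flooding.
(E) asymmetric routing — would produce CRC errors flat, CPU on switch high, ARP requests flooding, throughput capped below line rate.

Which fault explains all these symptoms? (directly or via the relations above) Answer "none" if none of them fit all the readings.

B

Testing each hypothesis:
(A) link CRC errors — throughput capped below line rate miss; ARP requests flooding match; CRC errors flat match; retransmits up miss; CPU on switch high match
(B) NAT table exhaustion — throughput capped below line rate match; ARP requests flooding match; CRC errors flat match; retransmits up match; CPU on switch high match
(C) QoS misclassification — throughput capped below line rate miss; ARP requests flooding match; CRC errors flat match; retransmits up match; CPU on switch high match
(D) duplex mismatch — throughput capped below line rate miss; ARP requests flooding match; CRC errors flat match; retransmits up match; CPU on switch high match
(E) asymmetric routing — does not account for retransmits up
(B) alone accounts for all the evidence.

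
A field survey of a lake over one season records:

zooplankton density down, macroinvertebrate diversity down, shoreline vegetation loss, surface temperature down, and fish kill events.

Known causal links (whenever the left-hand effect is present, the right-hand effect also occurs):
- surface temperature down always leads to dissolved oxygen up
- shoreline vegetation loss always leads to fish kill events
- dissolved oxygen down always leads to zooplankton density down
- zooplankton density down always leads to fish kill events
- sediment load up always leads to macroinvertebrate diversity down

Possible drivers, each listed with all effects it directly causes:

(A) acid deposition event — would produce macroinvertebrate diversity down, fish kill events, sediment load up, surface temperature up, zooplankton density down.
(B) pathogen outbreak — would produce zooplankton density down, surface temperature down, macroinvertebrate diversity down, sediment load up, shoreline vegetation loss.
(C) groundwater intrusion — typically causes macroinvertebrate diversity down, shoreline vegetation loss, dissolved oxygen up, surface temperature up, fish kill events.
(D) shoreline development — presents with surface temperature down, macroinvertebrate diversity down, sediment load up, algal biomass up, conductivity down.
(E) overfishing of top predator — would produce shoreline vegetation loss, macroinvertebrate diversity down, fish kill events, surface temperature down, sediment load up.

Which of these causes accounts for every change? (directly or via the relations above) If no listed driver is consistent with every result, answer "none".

B

Checking each candidate against the observations:
(A) acid deposition event — fails on shoreline vegetation loss, surface temperature down (predicts surface temperature up, not surface temperature down)
(B) pathogen outbreak — zooplankton density down match; macroinvertebrate diversity down match; shoreline vegetation loss match; surface temperature down match; fish kill events match (via zooplankton density down → fish kill events)
(C) groundwater intrusion — zooplankton density down miss; macroinvertebrate diversity down match; shoreline vegetation loss match; surface temperature down miss; fish kill events match
(D) shoreline development — does not account for zooplankton density down, shoreline vegetation loss, fish kill events
(E) overfishing of top predator — zooplankton density down miss; macroinvertebrate diversity down match; shoreline vegetation loss match; surface temperature down match; fish kill events match
Only (B) is consistent with every observation.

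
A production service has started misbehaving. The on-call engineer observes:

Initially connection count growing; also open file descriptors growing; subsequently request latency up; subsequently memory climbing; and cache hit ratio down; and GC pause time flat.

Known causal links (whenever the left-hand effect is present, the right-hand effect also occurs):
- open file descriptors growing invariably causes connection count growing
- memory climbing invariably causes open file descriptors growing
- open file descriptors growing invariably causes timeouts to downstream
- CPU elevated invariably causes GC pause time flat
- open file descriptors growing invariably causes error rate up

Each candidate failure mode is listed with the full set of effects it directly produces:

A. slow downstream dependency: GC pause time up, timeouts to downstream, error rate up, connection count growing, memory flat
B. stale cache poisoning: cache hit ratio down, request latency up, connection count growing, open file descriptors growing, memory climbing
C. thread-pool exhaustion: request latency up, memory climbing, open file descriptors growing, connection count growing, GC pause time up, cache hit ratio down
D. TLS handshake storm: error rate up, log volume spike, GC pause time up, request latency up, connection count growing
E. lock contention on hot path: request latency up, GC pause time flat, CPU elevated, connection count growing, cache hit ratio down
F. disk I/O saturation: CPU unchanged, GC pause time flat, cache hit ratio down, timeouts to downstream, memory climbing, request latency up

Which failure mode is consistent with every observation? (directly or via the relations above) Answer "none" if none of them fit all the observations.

Checking each candidate against the observations:
(A) slow downstream dependency — fails on open file descriptors growing, request latency up, memory climbing, cache hit ratio down, GC pause time flat (predicts memory flat, not memory climbing; predicts GC pause time up, not GC pause time flat)
(B) stale cache poisoning — connection count growing +; open file descriptors growing +; request latency up +; memory climbing +; cache hit ratio down +; GC pause time flat -
(C) thread-pool exhaustion — connection count growing +; open file descriptors growing +; request latency up +; memory climbing +; cache hit ratio down +; GC pause time flat -
(D) TLS handshake storm — connection count growing +; open file descriptors growing -; request latency up +; memory climbing -; cache hit ratio down -; GC pause time flat -
(E) lock contention on hot path — does not account for open file descriptors growing, memory climbing
(F) disk I/O saturation — connection count growing + (through memory climbing → open file descriptors growing → connection count growing); open file descriptors growing + (through memory climbing → open file descriptors growing); request latency up +; memory climbing +; cache hit ratio down +; GC pause time flat +
(F) is the only candidate with no mismatches.

F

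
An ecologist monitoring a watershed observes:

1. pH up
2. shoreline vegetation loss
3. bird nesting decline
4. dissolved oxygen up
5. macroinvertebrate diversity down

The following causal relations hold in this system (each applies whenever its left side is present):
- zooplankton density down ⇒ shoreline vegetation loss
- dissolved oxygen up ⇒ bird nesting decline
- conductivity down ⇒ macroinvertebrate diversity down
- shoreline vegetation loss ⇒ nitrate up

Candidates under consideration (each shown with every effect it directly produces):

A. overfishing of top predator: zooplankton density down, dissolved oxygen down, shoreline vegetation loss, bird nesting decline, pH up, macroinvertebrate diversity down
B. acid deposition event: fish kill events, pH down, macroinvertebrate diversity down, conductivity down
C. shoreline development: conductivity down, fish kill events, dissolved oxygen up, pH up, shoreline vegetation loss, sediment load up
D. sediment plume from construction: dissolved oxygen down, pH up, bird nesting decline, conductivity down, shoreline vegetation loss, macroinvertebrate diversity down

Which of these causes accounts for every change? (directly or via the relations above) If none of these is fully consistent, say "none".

For each candidate, compare predicted effects to what was observed:
(A) overfishing of top predator — fails on dissolved oxygen up (predicts dissolved oxygen down, not dissolved oxygen up)
(B) acid deposition event — fails on pH up, shoreline vegetation loss, bird nesting decline, dissolved oxygen up (predicts pH down, not pH up)
(C) shoreline development — accounts for every observation (bird nesting decline through dissolved oxygen up → bird nesting decline)
(D) sediment plume from construction — pH up match; shoreline vegetation loss match; bird nesting decline match; dissolved oxygen up miss; macroinvertebrate diversity down match
(C) is the only candidate with no mismatches.

C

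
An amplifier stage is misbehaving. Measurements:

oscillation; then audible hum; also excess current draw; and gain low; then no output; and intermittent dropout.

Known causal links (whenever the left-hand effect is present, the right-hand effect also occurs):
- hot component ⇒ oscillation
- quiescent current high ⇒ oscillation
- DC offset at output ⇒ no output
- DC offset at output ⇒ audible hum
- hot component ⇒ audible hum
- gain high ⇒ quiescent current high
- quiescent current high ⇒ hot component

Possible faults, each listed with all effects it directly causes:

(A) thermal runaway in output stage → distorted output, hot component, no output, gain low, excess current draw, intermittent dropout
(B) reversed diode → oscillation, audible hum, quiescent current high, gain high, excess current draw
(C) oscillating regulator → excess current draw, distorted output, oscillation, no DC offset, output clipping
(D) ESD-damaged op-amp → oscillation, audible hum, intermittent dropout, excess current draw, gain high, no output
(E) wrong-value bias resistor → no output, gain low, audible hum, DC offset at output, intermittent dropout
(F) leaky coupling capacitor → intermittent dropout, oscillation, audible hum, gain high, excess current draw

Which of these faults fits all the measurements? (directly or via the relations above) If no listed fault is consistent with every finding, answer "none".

A

For each candidate, compare predicted effects to what was observed:
(A) thermal runaway in output stage — oscillation + (by hot component → oscillation); audible hum + (by hot component → audible hum); excess current draw +; gain low +; no output +; intermittent dropout +
(B) reversed diode — fails on gain low, no output, intermittent dropout (predicts gain high, not gain low)
(C) oscillating regulator — oscillation +; audible hum -; excess current draw +; gain low -; no output -; intermittent dropout -
(D) ESD-damaged op-amp — oscillation +; audible hum +; excess current draw +; gain low -; no output +; intermittent dropout +
(E) wrong-value bias resistor — oscillation -; audible hum +; excess current draw -; gain low +; no output +; intermittent dropout +
(F) leaky coupling capacitor — oscillation +; audible hum +; excess current draw +; gain low -; no output -; intermittent dropout +
(A) is the only candidate with no mismatches.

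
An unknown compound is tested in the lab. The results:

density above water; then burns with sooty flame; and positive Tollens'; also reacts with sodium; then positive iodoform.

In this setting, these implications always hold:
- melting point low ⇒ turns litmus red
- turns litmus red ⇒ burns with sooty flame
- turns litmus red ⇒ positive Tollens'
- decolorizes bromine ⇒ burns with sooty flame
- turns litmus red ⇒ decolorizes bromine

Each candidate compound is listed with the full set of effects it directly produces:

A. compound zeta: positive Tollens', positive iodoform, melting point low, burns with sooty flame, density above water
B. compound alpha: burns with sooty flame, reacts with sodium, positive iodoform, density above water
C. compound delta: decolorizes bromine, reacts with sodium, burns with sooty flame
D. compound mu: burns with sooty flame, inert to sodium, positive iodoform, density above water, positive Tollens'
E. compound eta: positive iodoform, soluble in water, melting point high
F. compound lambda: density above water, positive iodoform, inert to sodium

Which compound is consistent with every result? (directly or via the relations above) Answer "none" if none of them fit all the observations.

none

Testing each hypothesis:
(A) compound zeta — does not account for reacts with sodium
(B) compound alpha — does not account for positive Tollens'
(C) compound delta — density above water -; burns with sooty flame +; positive Tollens' -; reacts with sodium +; positive iodoform -
(D) compound mu — density above water +; burns with sooty flame +; positive Tollens' +; reacts with sodium -; positive iodoform +
(E) compound eta — density above water -; burns with sooty flame -; positive Tollens' -; reacts with sodium -; positive iodoform +
(F) compound lambda — fails on burns with sooty flame, positive Tollens', reacts with sodium (predicts inert to sodium, not reacts with sodium)
Every candidate fails on at least one observation.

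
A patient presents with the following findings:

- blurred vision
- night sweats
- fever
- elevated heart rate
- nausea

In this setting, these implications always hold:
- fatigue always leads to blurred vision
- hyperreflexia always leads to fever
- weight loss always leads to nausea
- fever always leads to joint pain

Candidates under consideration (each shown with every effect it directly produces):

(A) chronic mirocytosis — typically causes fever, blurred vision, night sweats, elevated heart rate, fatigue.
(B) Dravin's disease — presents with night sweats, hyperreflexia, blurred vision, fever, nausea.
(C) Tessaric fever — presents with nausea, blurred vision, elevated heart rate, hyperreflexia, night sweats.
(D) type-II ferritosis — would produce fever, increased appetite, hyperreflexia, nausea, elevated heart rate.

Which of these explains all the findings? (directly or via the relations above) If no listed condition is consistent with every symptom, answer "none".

Testing each hypothesis:
(A) chronic mirocytosis — blurred vision ✓; night sweats ✓; fever ✓; elevated heart rate ✓; nausea ✗
(B) Dravin's disease — blurred vision ✓; night sweats ✓; fever ✓; elevated heart rate ✗; nausea ✓
(C) Tessaric fever — blurred vision ✓; night sweats ✓; fever ✓ (by hyperreflexia → fever); elevated heart rate ✓; nausea ✓
(D) type-II ferritosis — blurred vision ✗; night sweats ✗; fever ✓; elevated heart rate ✓; nausea ✓
(C) is the only candidate with no mismatches.

C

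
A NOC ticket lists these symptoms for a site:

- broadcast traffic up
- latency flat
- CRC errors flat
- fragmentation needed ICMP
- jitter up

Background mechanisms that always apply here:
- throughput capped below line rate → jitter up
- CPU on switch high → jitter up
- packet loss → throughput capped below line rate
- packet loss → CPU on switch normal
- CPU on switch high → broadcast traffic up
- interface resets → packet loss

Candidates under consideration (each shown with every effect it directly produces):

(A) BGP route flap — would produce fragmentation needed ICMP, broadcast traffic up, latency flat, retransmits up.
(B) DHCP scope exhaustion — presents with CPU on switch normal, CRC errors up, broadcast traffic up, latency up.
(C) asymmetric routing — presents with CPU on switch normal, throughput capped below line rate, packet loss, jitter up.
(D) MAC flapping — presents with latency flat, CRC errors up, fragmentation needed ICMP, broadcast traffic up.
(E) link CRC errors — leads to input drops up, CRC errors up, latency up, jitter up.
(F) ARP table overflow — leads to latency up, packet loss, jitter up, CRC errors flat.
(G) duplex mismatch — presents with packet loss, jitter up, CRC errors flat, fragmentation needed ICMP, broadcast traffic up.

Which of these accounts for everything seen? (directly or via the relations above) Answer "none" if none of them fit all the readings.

none

Per-candidate check:
(A) BGP route flap — does not account for CRC errors flat, jitter up
(B) DHCP scope exhaustion — broadcast traffic up match; latency flat miss; CRC errors flat miss; fragmentation needed ICMP miss; jitter up miss
(C) asymmetric routing — does not account for broadcast traffic up, latency flat, CRC errors flat, fragmentation needed ICMP
(D) MAC flapping — broadcast traffic up match; latency flat match; CRC errors flat miss; fragmentation needed ICMP match; jitter up miss
(E) link CRC errors — broadcast traffic up miss; latency flat miss; CRC errors flat miss; fragmentation needed ICMP miss; jitter up match
(F) ARP table overflow — fails on broadcast traffic up, latency flat, fragmentation needed ICMP (predicts latency up, not latency flat)
(G) duplex mismatch — broadcast traffic up match; latency flat miss; CRC errors flat match; fragmentation needed ICMP match; jitter up match
Every candidate fails on at least one observation.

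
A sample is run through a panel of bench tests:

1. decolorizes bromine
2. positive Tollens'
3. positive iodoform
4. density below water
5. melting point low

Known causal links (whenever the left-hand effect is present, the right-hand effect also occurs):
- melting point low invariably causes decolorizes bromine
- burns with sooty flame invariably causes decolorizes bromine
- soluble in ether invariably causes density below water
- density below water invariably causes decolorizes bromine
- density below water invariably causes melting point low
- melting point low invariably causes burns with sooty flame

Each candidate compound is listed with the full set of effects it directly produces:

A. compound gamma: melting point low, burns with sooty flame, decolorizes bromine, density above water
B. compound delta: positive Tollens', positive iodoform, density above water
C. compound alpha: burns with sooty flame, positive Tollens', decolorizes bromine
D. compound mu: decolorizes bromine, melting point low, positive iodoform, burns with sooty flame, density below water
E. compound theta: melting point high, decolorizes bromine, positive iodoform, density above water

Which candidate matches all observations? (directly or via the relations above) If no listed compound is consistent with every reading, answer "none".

Checking each candidate against the observations:
(A) compound gamma — decolorizes bromine ✓; positive Tollens' ✗; positive iodoform ✗; density below water ✗; melting point low ✓
(B) compound delta — decolorizes bromine ✗; positive Tollens' ✓; positive iodoform ✓; density below water ✗; melting point low ✗
(C) compound alpha — does not account for positive iodoform, density below water, melting point low
(D) compound mu — does not account for positive Tollens'
(E) compound theta — fails on positive Tollens', density below water, melting point low (predicts density above water, not density below water; predicts melting point high, not melting point low)
No candidate is consistent with all observations.

none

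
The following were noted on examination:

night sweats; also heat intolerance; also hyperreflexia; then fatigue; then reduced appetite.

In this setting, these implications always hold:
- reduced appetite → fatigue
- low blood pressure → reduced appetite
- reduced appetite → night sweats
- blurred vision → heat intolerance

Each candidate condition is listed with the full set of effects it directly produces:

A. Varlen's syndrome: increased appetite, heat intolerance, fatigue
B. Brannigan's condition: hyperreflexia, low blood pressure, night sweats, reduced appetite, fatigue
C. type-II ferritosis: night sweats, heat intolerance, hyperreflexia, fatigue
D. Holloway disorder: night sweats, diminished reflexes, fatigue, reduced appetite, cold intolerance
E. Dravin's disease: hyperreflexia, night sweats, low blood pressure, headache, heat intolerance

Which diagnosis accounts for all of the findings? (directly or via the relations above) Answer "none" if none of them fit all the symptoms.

E

For each candidate, compare predicted effects to what was observed:
(A) Varlen's syndrome — fails on night sweats, hyperreflexia, reduced appetite (predicts increased appetite, not reduced appetite)
(B) Brannigan's condition — night sweats +; heat intolerance -; hyperreflexia +; fatigue +; reduced appetite +
(C) type-II ferritosis — night sweats +; heat intolerance +; hyperreflexia +; fatigue +; reduced appetite -
(D) Holloway disorder — fails on heat intolerance, hyperreflexia (predicts cold intolerance, not heat intolerance; predicts diminished reflexes, not hyperreflexia)
(E) Dravin's disease — night sweats +; heat intolerance +; hyperreflexia +; fatigue + (through low blood pressure → reduced appetite → fatigue); reduced appetite + (through low blood pressure → reduced appetite)
(E) is the only candidate with no mismatches.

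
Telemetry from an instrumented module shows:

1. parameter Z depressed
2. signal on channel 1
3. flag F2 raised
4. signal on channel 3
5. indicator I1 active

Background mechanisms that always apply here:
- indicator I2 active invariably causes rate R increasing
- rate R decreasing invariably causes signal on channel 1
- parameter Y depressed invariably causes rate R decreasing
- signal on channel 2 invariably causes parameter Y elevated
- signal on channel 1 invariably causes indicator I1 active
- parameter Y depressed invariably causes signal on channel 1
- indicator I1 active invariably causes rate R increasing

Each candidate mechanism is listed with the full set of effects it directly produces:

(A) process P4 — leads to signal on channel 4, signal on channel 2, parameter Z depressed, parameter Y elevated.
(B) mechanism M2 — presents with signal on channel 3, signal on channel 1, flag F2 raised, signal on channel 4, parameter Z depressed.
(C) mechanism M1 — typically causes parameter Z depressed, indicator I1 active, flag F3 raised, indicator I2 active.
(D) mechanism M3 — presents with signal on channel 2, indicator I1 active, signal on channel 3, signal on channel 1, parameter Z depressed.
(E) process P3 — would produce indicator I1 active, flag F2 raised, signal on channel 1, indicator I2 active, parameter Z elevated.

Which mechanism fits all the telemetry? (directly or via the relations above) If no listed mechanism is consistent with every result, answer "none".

Checking each candidate against the observations:
(A) process P4 — does not account for signal on channel 1, flag F2 raised, signal on channel 3, indicator I1 active
(B) mechanism M2 — parameter Z depressed yes; signal on channel 1 yes; flag F2 raised yes; signal on channel 3 yes; indicator I1 active yes (through signal on channel 1 → indicator I1 active)
(C) mechanism M1 — does not account for signal on channel 1, flag F2 raised, signal on channel 3
(D) mechanism M3 — does not account for flag F2 raised
(E) process P3 — fails on parameter Z depressed, signal on channel 3 (predicts parameter Z elevated, not parameter Z depressed)
Only (B) is consistent with every observation.

B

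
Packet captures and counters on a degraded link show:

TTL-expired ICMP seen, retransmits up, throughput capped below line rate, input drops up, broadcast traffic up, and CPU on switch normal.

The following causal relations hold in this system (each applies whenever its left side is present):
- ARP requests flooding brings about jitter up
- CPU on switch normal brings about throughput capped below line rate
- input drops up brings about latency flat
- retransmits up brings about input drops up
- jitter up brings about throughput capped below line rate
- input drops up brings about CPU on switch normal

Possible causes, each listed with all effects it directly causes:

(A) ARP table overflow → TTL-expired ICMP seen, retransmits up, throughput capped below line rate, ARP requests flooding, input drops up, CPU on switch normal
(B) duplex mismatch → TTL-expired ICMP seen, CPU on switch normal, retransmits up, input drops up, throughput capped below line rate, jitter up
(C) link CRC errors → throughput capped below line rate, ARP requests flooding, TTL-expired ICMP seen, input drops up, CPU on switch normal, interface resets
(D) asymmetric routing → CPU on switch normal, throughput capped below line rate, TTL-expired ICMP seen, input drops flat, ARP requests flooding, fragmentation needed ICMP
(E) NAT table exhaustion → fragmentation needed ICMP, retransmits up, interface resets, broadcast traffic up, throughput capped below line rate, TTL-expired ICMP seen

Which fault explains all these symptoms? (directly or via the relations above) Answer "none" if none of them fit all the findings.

Checking each candidate against the observations:
(A) ARP table overflow — TTL-expired ICMP seen yes; retransmits up yes; throughput capped below line rate yes; input drops up yes; broadcast traffic up NO; CPU on switch normal yes
(B) duplex mismatch — does not account for broadcast traffic up
(C) link CRC errors — does not account for retransmits up, broadcast traffic up
(D) asymmetric routing — TTL-expired ICMP seen yes; retransmits up NO; throughput capped below line rate yes; input drops up NO; broadcast traffic up NO; CPU on switch normal yes
(E) NAT table exhaustion — TTL-expired ICMP seen yes; retransmits up yes; throughput capped below line rate yes; input drops up yes (by retransmits up → input drops up); broadcast traffic up yes; CPU on switch normal yes (by retransmits up → input drops up → CPU on switch normal)
(E) is the only candidate with no mismatches.

E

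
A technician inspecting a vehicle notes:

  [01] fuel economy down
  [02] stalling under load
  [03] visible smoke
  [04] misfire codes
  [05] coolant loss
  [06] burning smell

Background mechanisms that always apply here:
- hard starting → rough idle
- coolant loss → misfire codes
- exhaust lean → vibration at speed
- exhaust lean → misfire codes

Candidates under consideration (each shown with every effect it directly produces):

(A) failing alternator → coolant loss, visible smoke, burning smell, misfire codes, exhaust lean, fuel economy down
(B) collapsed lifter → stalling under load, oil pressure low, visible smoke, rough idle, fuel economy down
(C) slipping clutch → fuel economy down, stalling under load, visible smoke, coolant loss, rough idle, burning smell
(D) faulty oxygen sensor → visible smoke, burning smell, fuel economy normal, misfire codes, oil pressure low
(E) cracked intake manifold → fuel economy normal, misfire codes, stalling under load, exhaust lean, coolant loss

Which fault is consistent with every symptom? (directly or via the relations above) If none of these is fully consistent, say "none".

Testing each hypothesis:
(A) failing alternator — fuel economy down match; stalling under load miss; visible smoke match; misfire codes match; coolant loss match; burning smell match
(B) collapsed lifter — does not account for misfire codes, coolant loss, burning smell
(C) slipping clutch — fuel economy down match; stalling under load match; visible smoke match; misfire codes match (by coolant loss → misfire codes); coolant loss match; burning smell match
(D) faulty oxygen sensor — fuel economy down miss; stalling under load miss; visible smoke match; misfire codes match; coolant loss miss; burning smell match
(E) cracked intake manifold — fails on fuel economy down, visible smoke, burning smell (predicts fuel economy normal, not fuel economy down)
(C) alone accounts for all the evidence.

C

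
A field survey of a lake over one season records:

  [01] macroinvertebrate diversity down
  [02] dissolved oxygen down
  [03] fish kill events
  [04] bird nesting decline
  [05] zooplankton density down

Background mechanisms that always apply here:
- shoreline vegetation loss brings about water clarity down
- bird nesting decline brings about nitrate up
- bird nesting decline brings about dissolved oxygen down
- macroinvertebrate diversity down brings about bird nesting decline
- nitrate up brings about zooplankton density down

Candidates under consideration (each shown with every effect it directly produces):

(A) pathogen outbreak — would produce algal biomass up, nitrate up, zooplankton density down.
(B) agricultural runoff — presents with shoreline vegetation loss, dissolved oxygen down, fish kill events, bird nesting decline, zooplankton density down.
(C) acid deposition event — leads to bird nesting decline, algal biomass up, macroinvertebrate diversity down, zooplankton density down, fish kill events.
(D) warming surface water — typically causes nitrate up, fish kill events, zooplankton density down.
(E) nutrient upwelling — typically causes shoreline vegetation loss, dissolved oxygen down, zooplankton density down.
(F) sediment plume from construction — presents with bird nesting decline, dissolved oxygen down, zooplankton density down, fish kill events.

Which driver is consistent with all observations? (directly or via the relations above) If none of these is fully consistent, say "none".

Checking each candidate against the observations:
(A) pathogen outbreak — does not account for macroinvertebrate diversity down, dissolved oxygen down, fish kill events, bird nesting decline
(B) agricultural runoff — macroinvertebrate diversity down miss; dissolved oxygen down match; fish kill events match; bird nesting decline match; zooplankton density down match
(C) acid deposition event — macroinvertebrate diversity down match; dissolved oxygen down match (via bird nesting decline → dissolved oxygen down); fish kill events match; bird nesting decline match; zooplankton density down match
(D) warming surface water — does not account for macroinvertebrate diversity down, dissolved oxygen down, bird nesting decline
(E) nutrient upwelling — does not account for macroinvertebrate diversity down, fish kill events, bird nesting decline
(F) sediment plume from construction — does not account for macroinvertebrate diversity down
Only (C) is consistent with every observation.

C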